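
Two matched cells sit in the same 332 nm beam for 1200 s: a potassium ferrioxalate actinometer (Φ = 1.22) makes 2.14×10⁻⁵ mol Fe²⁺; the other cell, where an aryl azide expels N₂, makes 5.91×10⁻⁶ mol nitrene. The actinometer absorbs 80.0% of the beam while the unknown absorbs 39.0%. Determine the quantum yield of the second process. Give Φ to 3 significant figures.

Φ = 0.691

Photons absorbed by the actinometer: 2.14×10⁻⁵ / 1.22 = 1.754×10⁻⁵ mol.
Incident flux: 1.754×10⁻⁵ / 0.800 = 2.193×10⁻⁵ einstein.
Absorbed by unknown: 0.390 × 2.193×10⁻⁵ = 8.553×10⁻⁶ mol.
Φ(unknown) = 5.91×10⁻⁶ / 8.553×10⁻⁶ = 0.691.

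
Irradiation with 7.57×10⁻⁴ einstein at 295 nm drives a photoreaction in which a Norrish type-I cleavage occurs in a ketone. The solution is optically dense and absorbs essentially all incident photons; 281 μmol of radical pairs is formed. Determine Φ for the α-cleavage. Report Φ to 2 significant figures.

Product: 281 μmol = 2.81×10⁻⁴ mol.
Φ = 2.81×10⁻⁴ mol / 7.57×10⁻⁴ mol photons = 0.37.

Φ = 0.37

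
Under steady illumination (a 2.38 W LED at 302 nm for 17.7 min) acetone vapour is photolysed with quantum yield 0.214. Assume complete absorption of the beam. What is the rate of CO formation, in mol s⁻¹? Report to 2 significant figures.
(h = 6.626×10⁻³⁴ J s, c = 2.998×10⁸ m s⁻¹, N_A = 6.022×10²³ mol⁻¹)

Photon energy at 302 nm: hc/λ = (6.626×10⁻³⁴)(2.998×10⁸)/(302×10⁻⁹) = 6.578×10⁻¹⁹ J.
Energy delivered: (2.38 W)(1062 s) = 2528 J.
Photons incident: 2528 / 6.578×10⁻¹⁹ = 3.843×10²¹, i.e. 3.843×10²¹/6.022×10²³ = 0.006382 mol.
Product formed: 0.214 × 0.006382 = 0.001366 mol.
Rate: 0.001366 / 1062 s = 1.3×10⁻⁶ mol s⁻¹.

1.3×10⁻⁶ mol s⁻¹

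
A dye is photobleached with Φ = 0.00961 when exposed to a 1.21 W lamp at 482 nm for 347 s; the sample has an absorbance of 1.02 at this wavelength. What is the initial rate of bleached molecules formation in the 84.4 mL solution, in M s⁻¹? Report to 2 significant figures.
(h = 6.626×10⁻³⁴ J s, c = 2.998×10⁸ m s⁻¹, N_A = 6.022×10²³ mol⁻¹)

Photon energy at 482 nm: hc/λ = (6.626×10⁻³⁴)(2.998×10⁸)/(482×10⁻⁹) = 4.121×10⁻¹⁹ J.
Energy delivered: (1.21 W)(347 s) = 419.9 J.
Photons incident: 419.9 / 4.121×10⁻¹⁹ = 1.019×10²¹, i.e. 1.019×10²¹/6.022×10²³ = 0.001692 mol.
Fraction absorbed: 1 − 10^(−1.02) = 0.9045.
Photons absorbed: 0.9045 × 0.001692 = 0.001530 mol.
Product formed: 0.00961 × 0.001530 = 1.470×10⁻⁵ mol.
Rate: 1.470×10⁻⁵ mol / (347 s × 0.0844 L) = 5.0×10⁻⁷ M s⁻¹.

5.0×10⁻⁷ M s⁻¹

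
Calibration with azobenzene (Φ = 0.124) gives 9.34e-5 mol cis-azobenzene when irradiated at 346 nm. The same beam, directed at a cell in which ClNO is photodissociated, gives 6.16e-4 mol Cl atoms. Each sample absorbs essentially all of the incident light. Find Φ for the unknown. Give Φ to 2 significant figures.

Φ = 0.82

Photons absorbed by the actinometer: 9.34e-5 / 0.124 = 7.532e-4 mol.
Φ(unknown) = 6.16e-4 / 7.532e-4 = 0.82.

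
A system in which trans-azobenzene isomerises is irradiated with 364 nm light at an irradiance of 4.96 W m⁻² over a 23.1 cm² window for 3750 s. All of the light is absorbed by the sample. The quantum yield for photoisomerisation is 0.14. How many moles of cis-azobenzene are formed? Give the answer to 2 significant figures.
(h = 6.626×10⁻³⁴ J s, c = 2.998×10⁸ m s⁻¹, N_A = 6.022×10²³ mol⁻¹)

Photon energy at 364 nm: hc/λ = (6.626×10⁻³⁴)(2.998×10⁸)/(364×10⁻⁹) = 5.457×10⁻¹⁹ J.
Energy delivered: (4.96 W m⁻²)(23.1×10⁻⁴ m²)(3750 s) = 42.97 J.
Photons incident: 42.97 / 5.457×10⁻¹⁹ = 7.874×10¹⁹, i.e. 7.874×10¹⁹/6.022×10²³ = 1.308×10⁻⁴ mol.
Product: Φ × n_abs = 0.14 × 1.308×10⁻⁴ = 1.831×10⁻⁵ mol.

1.8×10⁻⁵ mol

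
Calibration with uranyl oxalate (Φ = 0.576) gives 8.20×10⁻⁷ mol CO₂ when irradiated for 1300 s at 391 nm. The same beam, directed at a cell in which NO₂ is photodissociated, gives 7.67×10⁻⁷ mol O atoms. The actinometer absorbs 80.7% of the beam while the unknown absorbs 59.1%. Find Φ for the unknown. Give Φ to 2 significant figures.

Photons absorbed by the actinometer: 8.20×10⁻⁷ / 0.576 = 1.424×10⁻⁶ mol.
Incident flux: 1.424×10⁻⁶ / 0.807 = 1.765×10⁻⁶ einstein.
Absorbed by unknown: 0.591 × 1.765×10⁻⁶ = 1.043×10⁻⁶ mol.
Φ(unknown) = 7.67×10⁻⁷ / 1.043×10⁻⁶ = 0.74.

Φ = 0.74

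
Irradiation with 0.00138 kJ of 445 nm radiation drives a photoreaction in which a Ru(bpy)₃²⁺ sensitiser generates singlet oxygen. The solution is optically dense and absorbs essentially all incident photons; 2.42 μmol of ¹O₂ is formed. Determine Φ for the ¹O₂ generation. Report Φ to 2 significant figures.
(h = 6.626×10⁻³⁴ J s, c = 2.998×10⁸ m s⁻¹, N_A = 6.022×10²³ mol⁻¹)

Φ = 0.47

Product: 2.42 μmol = 2.42×10⁻⁶ mol.
Photon energy at 445 nm: hc/λ = (6.626×10⁻³⁴)(2.998×10⁸)/(445×10⁻⁹) = 4.464×10⁻¹⁹ J.
Incident energy: 0.00138 kJ = 1.38 J.
Photons incident: 1.38 / 4.464×10⁻¹⁹ = 3.091×10¹⁸, i.e. 3.091×10¹⁸/6.022×10²³ = 5.133×10⁻⁶ mol.
Φ = 2.42×10⁻⁶ mol / 5.133×10⁻⁶ mol photons = 0.47.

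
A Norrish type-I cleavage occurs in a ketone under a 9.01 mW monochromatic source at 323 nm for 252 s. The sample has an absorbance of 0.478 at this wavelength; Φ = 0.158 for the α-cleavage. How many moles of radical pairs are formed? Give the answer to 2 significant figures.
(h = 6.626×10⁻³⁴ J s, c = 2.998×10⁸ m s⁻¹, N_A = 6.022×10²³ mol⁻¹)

6.5×10⁻⁷ mol

Photon energy at 323 nm: hc/λ = (6.626×10⁻³⁴)(2.998×10⁸)/(323×10⁻⁹) = 6.150×10⁻¹⁹ J.
Energy delivered: (9.01 mW)(252 s) = 2.271 J.
Photons incident: 2.271 / 6.150×10⁻¹⁹ = 3.693×10¹⁸, i.e. 3.693×10¹⁸/6.022×10²³ = 6.133×10⁻⁶ mol.
Fraction absorbed: 1 − 10^(−0.478) = 0.6673.
Photons absorbed: 0.6673 × 6.133×10⁻⁶ = 4.093×10⁻⁶ mol.
Product: Φ × n_abs = 0.158 × 4.093×10⁻⁶ = 6.467×10⁻⁷ mol.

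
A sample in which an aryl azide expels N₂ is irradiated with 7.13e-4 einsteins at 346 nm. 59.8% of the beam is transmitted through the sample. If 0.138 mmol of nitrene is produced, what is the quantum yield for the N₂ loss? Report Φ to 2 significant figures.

Φ = 0.48

Product: 0.138 mmol = 1.38e-4 mol.
Fraction absorbed: 1 − 59.8/100 = 0.4020.
Photons absorbed: 0.4020 × 7.13e-4 = 2.866e-4 mol.
Φ = 1.38e-4 mol / 2.866e-4 mol photons = 0.48.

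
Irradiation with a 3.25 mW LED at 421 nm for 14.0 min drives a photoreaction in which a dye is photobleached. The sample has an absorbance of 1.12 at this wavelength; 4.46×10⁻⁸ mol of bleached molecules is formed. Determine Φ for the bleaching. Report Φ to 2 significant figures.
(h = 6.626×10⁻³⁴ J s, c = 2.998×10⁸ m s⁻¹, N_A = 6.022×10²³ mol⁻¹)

Φ = 0.0050

Photon energy at 421 nm: hc/λ = (6.626×10⁻³⁴)(2.998×10⁸)/(421×10⁻⁹) = 4.718×10⁻¹⁹ J.
Energy delivered: (3.25 mW)(840 s) = 2.730 J.
Photons incident: 2.730 / 4.718×10⁻¹⁹ = 5.786×10¹⁸, i.e. 5.786×10¹⁸/6.022×10²³ = 9.608×10⁻⁶ mol.
Fraction absorbed: 1 − 10^(−1.12) = 0.9241.
Photons absorbed: 0.9241 × 9.608×10⁻⁶ = 8.879×10⁻⁶ mol.
Φ = 4.46×10⁻⁸ mol / 8.879×10⁻⁶ mol photons = 0.0050.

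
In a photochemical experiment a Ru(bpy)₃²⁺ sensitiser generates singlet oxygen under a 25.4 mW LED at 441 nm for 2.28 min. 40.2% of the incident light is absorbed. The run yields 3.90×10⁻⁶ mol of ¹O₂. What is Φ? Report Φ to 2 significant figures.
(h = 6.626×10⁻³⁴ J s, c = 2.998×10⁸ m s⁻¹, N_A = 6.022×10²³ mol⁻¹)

Photon energy at 441 nm: hc/λ = (6.626×10⁻³⁴)(2.998×10⁸)/(441×10⁻⁹) = 4.504×10⁻¹⁹ J.
Energy delivered: (25.4 mW)(136.8 s) = 3.475 J.
Photons incident: 3.475 / 4.504×10⁻¹⁹ = 7.715×10¹⁸, i.e. 7.715×10¹⁸/6.022×10²³ = 1.281×10⁻⁵ mol.
Photons absorbed: 0.402 × 1.281×10⁻⁵ = 5.150×10⁻⁶ mol.
Φ = 3.90×10⁻⁶ mol / 5.150×10⁻⁶ mol photons = 0.76.

Φ = 0.76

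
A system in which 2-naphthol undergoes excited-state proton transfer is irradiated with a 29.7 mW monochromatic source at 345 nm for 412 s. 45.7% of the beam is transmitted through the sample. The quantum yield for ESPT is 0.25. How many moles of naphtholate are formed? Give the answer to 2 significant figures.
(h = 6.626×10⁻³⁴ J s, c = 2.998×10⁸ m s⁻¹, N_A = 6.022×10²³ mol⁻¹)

Photon energy at 345 nm: hc/λ = (6.626×10⁻³⁴)(2.998×10⁸)/(345×10⁻⁹) = 5.758×10⁻¹⁹ J.
Energy delivered: (29.7 mW)(412 s) = 12.24 J.
Photons incident: 12.24 / 5.758×10⁻¹⁹ = 2.126×10¹⁹, i.e. 2.126×10¹⁹/6.022×10²³ = 3.530×10⁻⁵ mol.
Fraction absorbed: 1 − 45.7/100 = 0.5430.
Photons absorbed: 0.5430 × 3.530×10⁻⁵ = 1.917×10⁻⁵ mol.
Product: Φ × n_abs = 0.25 × 1.917×10⁻⁵ = 4.793×10⁻⁶ mol.

4.8×10⁻⁶ mol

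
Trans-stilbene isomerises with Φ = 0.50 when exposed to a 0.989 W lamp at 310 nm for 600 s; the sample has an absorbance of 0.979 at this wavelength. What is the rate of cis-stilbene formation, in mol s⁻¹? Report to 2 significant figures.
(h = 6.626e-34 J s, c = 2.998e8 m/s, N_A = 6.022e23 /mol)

1.1e-6 mol s⁻¹

Photon energy at 310 nm: hc/λ = (6.626e-34)(2.998e8)/(310e-9) = 6.408e-19 J.
Energy delivered: (0.989 W)(600 s) = 593.4 J.
Photons incident: 593.4 / 6.408e-19 = 9.260e20, i.e. 9.260e20/6.022e23 = 0.001538 mol.
Fraction absorbed: 1 − 10^(−0.979) = 0.8950.
Photons absorbed: 0.8950 × 0.001538 = 0.001377 mol.
Product formed: 0.50 × 0.001377 = 6.885e-4 mol.
Rate: 6.885e-4 / 600 s = 1.1e-6 mol s⁻¹.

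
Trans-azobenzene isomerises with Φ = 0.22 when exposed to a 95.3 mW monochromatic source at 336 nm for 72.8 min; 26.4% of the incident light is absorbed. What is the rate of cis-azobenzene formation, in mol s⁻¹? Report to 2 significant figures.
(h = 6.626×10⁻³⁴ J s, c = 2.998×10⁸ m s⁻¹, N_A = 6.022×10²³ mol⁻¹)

1.6×10⁻⁸ mol s⁻¹

Photon energy at 336 nm: hc/λ = (6.626×10⁻³⁴)(2.998×10⁸)/(336×10⁻⁹) = 5.912×10⁻¹⁹ J.
Energy delivered: (95.3 mW)(4368 s) = 416.3 J.
Photons incident: 416.3 / 5.912×10⁻¹⁹ = 7.042×10²⁰, i.e. 7.042×10²⁰/6.022×10²³ = 0.001169 mol.
Photons absorbed: 0.264 × 0.001169 = 3.086×10⁻⁴ mol.
Product formed: 0.22 × 3.086×10⁻⁴ = 6.789×10⁻⁵ mol.
Rate: 6.789×10⁻⁵ / 4368 s = 1.6×10⁻⁸ mol s⁻¹.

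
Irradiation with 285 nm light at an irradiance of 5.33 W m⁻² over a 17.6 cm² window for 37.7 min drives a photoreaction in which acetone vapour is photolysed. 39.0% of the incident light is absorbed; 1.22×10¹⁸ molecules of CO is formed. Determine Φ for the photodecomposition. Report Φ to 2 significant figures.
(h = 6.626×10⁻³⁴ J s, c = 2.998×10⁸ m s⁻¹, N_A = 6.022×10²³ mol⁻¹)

Φ = 0.10

Product: 1.22×10¹⁸ / 6.022×10²³ = 2.026×10⁻⁶ mol.
Photon energy at 285 nm: hc/λ = (6.626×10⁻³⁴)(2.998×10⁸)/(285×10⁻⁹) = 6.970×10⁻¹⁹ J.
Energy delivered: (5.33 W m⁻²)(17.6×10⁻⁴ m²)(2262 s) = 21.22 J.
Photons incident: 21.22 / 6.970×10⁻¹⁹ = 3.044×10¹⁹, i.e. 3.044×10¹⁹/6.022×10²³ = 5.055×10⁻⁵ mol.
Photons absorbed: 0.390 × 5.055×10⁻⁵ = 1.971×10⁻⁵ mol.
Φ = 2.026×10⁻⁶ mol / 1.971×10⁻⁵ mol photons = 0.10.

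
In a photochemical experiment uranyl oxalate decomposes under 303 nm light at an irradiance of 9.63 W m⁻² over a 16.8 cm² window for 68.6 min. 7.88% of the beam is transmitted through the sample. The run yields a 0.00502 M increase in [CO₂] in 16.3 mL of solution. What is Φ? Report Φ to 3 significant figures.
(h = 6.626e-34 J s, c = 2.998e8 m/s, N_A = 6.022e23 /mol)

Φ = 0.527

Product: (0.00502 M)(0.0163 L) = 8.183e-5 mol.
Photon energy at 303 nm: hc/λ = (6.626e-34)(2.998e8)/(303e-9) = 6.556e-19 J.
Energy delivered: (9.63 W m⁻²)(16.8e-4 m²)(4116 s) = 66.59 J.
Photons incident: 66.59 / 6.556e-19 = 1.016e20, i.e. 1.016e20/6.022e23 = 1.687e-4 mol.
Fraction absorbed: 1 − 7.88/100 = 0.9212.
Photons absorbed: 0.9212 × 1.687e-4 = 1.554e-4 mol.
Φ = 8.183e-5 mol / 1.554e-4 mol photons = 0.527.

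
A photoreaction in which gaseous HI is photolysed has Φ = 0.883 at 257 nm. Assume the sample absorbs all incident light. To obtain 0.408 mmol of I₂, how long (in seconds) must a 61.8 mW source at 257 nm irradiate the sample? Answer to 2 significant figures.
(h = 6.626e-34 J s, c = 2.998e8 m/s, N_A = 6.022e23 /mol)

t ≈ 3500 s

Product: 0.408 mmol = 4.08e-4 mol.
Photons that must be absorbed: 4.08e-4 / 0.883 = 4.621e-4 mol.
Photon energy: hc/λ = 7.729e-19 J; per mole, 4.654e5 J mol⁻¹.
Energy required: 4.621e-4 × 4.654e5 = 215.1 J.
Time: 215.1 J / 0.0618 W = 3500 s.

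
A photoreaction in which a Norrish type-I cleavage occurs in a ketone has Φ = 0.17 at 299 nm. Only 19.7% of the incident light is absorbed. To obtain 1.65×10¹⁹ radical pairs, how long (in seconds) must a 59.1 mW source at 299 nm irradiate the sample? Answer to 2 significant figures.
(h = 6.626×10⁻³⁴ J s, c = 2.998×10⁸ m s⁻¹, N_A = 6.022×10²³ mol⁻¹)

Product: 1.65×10¹⁹ / 6.022×10²³ = 2.740×10⁻⁵ mol.
Photons that must be absorbed: 2.740×10⁻⁵ / 0.17 = 1.612×10⁻⁴ mol.
Incident photons needed: 1.612×10⁻⁴ / 0.197 = 8.183×10⁻⁴ mol.
Photon energy: hc/λ = 6.644×10⁻¹⁹ J; per mole, 4.001×10⁵ J mol⁻¹.
Energy required: 8.183×10⁻⁴ × 4.001×10⁵ = 327.4 J.
Time: 327.4 J / 0.0591 W = 5500 s.

t ≈ 5500 s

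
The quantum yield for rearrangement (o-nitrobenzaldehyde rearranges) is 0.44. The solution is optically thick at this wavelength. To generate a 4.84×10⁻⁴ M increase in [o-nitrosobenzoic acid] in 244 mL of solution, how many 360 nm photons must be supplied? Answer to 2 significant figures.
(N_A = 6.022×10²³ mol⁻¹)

1.6×10²⁰ photons

Product: (4.84×10⁻⁴ M)(0.244 L) = 1.181×10⁻⁴ mol.
Photons that must be absorbed: 1.181×10⁻⁴ / 0.44 = 2.684×10⁻⁴ mol.
Photon count: 2.684×10⁻⁴ × 6.022×10²³ = 1.6×10²⁰.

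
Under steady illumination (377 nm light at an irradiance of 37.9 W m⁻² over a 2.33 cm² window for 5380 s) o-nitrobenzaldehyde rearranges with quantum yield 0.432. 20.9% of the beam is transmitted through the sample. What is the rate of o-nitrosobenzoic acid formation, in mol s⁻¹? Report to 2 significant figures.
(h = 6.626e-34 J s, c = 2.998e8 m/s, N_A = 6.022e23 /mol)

Photon energy at 377 nm: hc/λ = (6.626e-34)(2.998e8)/(377e-9) = 5.269e-19 J.
Energy delivered: (37.9 W m⁻²)(2.33e-4 m²)(5380 s) = 47.51 J.
Photons incident: 47.51 / 5.269e-19 = 9.017e19, i.e. 9.017e19/6.022e23 = 1.497e-4 mol.
Fraction absorbed: 1 − 20.9/100 = 0.7910.
Photons absorbed: 0.7910 × 1.497e-4 = 1.184e-4 mol.
Product formed: 0.432 × 1.184e-4 = 5.115e-5 mol.
Rate: 5.115e-5 / 5380 s = 9.5e-9 mol s⁻¹.

9.5e-9 mol s⁻¹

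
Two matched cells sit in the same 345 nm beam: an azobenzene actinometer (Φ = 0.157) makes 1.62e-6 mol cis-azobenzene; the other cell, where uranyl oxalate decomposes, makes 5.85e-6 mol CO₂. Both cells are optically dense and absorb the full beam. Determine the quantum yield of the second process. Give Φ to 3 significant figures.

Photons absorbed by the actinometer: 1.62e-6 / 0.157 = 1.032e-5 mol.
Φ(unknown) = 5.85e-6 / 1.032e-5 = 0.567.

Φ = 0.567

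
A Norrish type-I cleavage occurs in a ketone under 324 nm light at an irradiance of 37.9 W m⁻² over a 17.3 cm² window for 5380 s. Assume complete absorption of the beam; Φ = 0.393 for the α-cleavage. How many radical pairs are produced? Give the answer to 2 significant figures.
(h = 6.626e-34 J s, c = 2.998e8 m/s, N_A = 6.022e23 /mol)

2.3e20 radical pairs

Photon energy at 324 nm: hc/λ = (6.626e-34)(2.998e8)/(324e-9) = 6.131e-19 J.
Energy delivered: (37.9 W m⁻²)(17.3e-4 m²)(5380 s) = 352.8 J.
Photons incident: 352.8 / 6.131e-19 = 5.754e20, i.e. 5.754e20/6.022e23 = 9.555e-4 mol.
Product: Φ × n_abs = 0.393 × 9.555e-4 = 3.755e-4 mol.
As a count: 3.755e-4 × 6.022e23 = 2.3e20.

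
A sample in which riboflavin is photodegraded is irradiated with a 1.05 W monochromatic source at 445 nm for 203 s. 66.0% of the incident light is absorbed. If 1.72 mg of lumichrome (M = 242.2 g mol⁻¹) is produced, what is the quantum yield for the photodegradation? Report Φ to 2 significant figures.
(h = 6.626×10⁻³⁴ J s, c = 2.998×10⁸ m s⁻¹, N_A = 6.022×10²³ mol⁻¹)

Product: 1.72 mg / 242.2 g mol⁻¹ = 7.102×10⁻⁶ mol.
Photon energy at 445 nm: hc/λ = (6.626×10⁻³⁴)(2.998×10⁸)/(445×10⁻⁹) = 4.464×10⁻¹⁹ J.
Energy delivered: (1.05 W)(203 s) = 213.2 J.
Photons incident: 213.2 / 4.464×10⁻¹⁹ = 4.776×10²⁰, i.e. 4.776×10²⁰/6.022×10²³ = 7.931×10⁻⁴ mol.
Photons absorbed: 0.660 × 7.931×10⁻⁴ = 5.234×10⁻⁴ mol.
Φ = 7.102×10⁻⁶ mol / 5.234×10⁻⁴ mol photons = 0.014.

Φ = 0.014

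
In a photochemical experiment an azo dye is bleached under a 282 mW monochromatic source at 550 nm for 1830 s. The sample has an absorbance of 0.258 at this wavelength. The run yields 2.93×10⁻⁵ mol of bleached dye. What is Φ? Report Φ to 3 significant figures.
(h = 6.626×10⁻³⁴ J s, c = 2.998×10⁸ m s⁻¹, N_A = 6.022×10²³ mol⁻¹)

Φ = 0.0276

Photon energy at 550 nm: hc/λ = (6.626×10⁻³⁴)(2.998×10⁸)/(550×10⁻⁹) = 3.612×10⁻¹⁹ J.
Energy delivered: (282 mW)(1830 s) = 516.1 J.
Photons incident: 516.1 / 3.612×10⁻¹⁹ = 1.429×10²¹, i.e. 1.429×10²¹/6.022×10²³ = 0.002373 mol.
Fraction absorbed: 1 − 10^(−0.258) = 0.4479.
Photons absorbed: 0.4479 × 0.002373 = 0.001063 mol.
Φ = 2.93×10⁻⁵ mol / 0.001063 mol photons = 0.0276.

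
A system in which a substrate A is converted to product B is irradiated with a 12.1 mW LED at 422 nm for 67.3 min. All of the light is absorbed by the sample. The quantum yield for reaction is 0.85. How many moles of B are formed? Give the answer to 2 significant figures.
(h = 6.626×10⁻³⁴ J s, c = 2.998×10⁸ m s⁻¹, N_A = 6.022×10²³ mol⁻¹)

Photon energy at 422 nm: hc/λ = (6.626×10⁻³⁴)(2.998×10⁸)/(422×10⁻⁹) = 4.707×10⁻¹⁹ J.
Energy delivered: (12.1 mW)(4038 s) = 48.86 J.
Photons incident: 48.86 / 4.707×10⁻¹⁹ = 1.038×10²⁰, i.e. 1.038×10²⁰/6.022×10²³ = 1.724×10⁻⁴ mol.
Product: Φ × n_abs = 0.85 × 1.724×10⁻⁴ = 1.465×10⁻⁴ mol.

1.5×10⁻⁴ mol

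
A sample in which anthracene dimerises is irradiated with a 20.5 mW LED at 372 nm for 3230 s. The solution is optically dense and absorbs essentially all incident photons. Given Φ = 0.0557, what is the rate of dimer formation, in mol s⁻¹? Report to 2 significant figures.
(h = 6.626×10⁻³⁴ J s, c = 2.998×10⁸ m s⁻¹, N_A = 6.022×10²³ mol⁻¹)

3.6×10⁻⁹ mol s⁻¹

Photon energy at 372 nm: hc/λ = (6.626×10⁻³⁴)(2.998×10⁸)/(372×10⁻⁹) = 5.340×10⁻¹⁹ J.
Energy delivered: (20.5 mW)(3230 s) = 66.22 J.
Photons incident: 66.22 / 5.340×10⁻¹⁹ = 1.240×10²⁰, i.e. 1.240×10²⁰/6.022×10²³ = 2.059×10⁻⁴ mol.
Product formed: 0.0557 × 2.059×10⁻⁴ = 1.147×10⁻⁵ mol.
Rate: 1.147×10⁻⁵ / 3230 s = 3.6×10⁻⁹ mol s⁻¹.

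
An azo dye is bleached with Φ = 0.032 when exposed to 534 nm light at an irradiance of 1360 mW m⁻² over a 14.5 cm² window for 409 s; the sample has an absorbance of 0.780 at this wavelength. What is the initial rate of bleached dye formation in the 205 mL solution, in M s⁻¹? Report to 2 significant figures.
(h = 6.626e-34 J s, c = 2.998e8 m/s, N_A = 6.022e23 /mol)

Photon energy at 534 nm: hc/λ = (6.626e-34)(2.998e8)/(534e-9) = 3.720e-19 J.
Energy delivered: (1360 mW m⁻²)(14.5e-4 m²)(409 s) = 0.8065 J.
Photons incident: 0.8065 / 3.720e-19 = 2.168e18, i.e. 2.168e18/6.022e23 = 3.600e-6 mol.
Fraction absorbed: 1 − 10^(−0.780) = 0.8340.
Photons absorbed: 0.8340 × 3.600e-6 = 3.002e-6 mol.
Product formed: 0.032 × 3.002e-6 = 9.606e-8 mol.
Rate: 9.606e-8 mol / (409 s × 0.205 L) = 1.1e-9 M s⁻¹.

1.1e-9 M s⁻¹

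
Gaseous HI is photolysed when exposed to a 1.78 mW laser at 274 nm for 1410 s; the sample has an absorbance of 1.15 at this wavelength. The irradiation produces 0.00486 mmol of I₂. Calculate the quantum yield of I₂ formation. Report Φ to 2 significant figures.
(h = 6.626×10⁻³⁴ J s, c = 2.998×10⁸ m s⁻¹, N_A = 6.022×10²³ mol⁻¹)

Φ = 0.91

Product: 0.00486 mmol = 4.86×10⁻⁶ mol.
Photon energy at 274 nm: hc/λ = (6.626×10⁻³⁴)(2.998×10⁸)/(274×10⁻⁹) = 7.250×10⁻¹⁹ J.
Energy delivered: (1.78 mW)(1410 s) = 2.510 J.
Photons incident: 2.510 / 7.250×10⁻¹⁹ = 3.462×10¹⁸, i.e. 3.462×10¹⁸/6.022×10²³ = 5.749×10⁻⁶ mol.
Fraction absorbed: 1 − 10^(−1.15) = 0.9292.
Photons absorbed: 0.9292 × 5.749×10⁻⁶ = 5.342×10⁻⁶ mol.
Φ = 4.86×10⁻⁶ mol / 5.342×10⁻⁶ mol photons = 0.91.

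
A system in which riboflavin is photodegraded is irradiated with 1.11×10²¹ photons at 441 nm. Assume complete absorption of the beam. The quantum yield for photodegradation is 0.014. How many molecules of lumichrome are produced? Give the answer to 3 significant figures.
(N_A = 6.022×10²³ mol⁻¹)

Moles of photons: 1.11×10²¹ / 6.022×10²³ = 0.001843 mol.
Product: Φ × n_abs = 0.014 × 0.001843 = 2.580×10⁻⁵ mol.
As a count: 2.580×10⁻⁵ × 6.022×10²³ = 1.55×10¹⁹.

1.55×10¹⁹ molecules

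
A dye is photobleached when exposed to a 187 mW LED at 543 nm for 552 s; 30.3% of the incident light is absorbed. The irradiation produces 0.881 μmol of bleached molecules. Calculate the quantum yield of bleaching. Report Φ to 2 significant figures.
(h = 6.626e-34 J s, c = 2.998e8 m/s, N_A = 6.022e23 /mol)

Product: 0.881 μmol = 8.81e-7 mol.
Photon energy at 543 nm: hc/λ = (6.626e-34)(2.998e8)/(543e-9) = 3.658e-19 J.
Energy delivered: (187 mW)(552 s) = 103.2 J.
Photons incident: 103.2 / 3.658e-19 = 2.821e20, i.e. 2.821e20/6.022e23 = 4.684e-4 mol.
Photons absorbed: 0.303 × 4.684e-4 = 1.419e-4 mol.
Φ = 8.81e-7 mol / 1.419e-4 mol photons = 0.0062.

Φ = 0.0062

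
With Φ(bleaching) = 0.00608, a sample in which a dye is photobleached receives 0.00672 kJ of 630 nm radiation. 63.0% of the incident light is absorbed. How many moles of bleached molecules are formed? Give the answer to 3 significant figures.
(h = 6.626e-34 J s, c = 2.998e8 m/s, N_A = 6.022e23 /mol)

Photon energy at 630 nm: hc/λ = (6.626e-34)(2.998e8)/(630e-9) = 3.153e-19 J.
Incident energy: 0.00672 kJ = 6.72 J.
Photons incident: 6.72 / 3.153e-19 = 2.131e19, i.e. 2.131e19/6.022e23 = 3.539e-5 mol.
Photons absorbed: 0.630 × 3.539e-5 = 2.230e-5 mol.
Product: Φ × n_abs = 0.00608 × 2.230e-5 = 1.356e-7 mol.

1.36e-7 mol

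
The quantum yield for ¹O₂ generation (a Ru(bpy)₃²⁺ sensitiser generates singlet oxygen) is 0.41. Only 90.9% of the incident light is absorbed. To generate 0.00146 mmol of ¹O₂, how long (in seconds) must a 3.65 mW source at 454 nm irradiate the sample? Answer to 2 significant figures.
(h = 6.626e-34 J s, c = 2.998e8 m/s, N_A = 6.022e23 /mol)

Product: 0.00146 mmol = 1.46e-6 mol.
Photons that must be absorbed: 1.46e-6 / 0.41 = 3.561e-6 mol.
Incident photons needed: 3.561e-6 / 0.909 = 3.917e-6 mol.
Photon energy: hc/λ = 4.375e-19 J; per mole, 2.635e5 J mol⁻¹.
Energy required: 3.917e-6 × 2.635e5 = 1.032 J.
Time: 1.032 J / 0.00365 W = 280 s.

t ≈ 280 s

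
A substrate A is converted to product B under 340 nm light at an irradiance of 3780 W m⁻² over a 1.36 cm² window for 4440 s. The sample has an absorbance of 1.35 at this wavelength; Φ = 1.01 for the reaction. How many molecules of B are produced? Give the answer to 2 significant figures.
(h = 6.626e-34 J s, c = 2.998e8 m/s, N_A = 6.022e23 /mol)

3.8e21 molecules

Photon energy at 340 nm: hc/λ = (6.626e-34)(2.998e8)/(340e-9) = 5.843e-19 J.
Energy delivered: (3780 W m⁻²)(1.36e-4 m²)(4440 s) = 2283 J.
Photons incident: 2283 / 5.843e-19 = 3.907e21, i.e. 3.907e21/6.022e23 = 0.006488 mol.
Fraction absorbed: 1 − 10^(−1.35) = 0.9553.
Photons absorbed: 0.9553 × 0.006488 = 0.006198 mol.
Product: Φ × n_abs = 1.01 × 0.006198 = 0.006260 mol.
As a count: 0.006260 × 6.022e23 = 3.8e21.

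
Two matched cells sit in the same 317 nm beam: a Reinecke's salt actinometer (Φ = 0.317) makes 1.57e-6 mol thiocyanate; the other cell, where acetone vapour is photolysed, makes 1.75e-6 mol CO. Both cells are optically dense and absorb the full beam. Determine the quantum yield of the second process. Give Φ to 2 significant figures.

Φ = 0.35

Photons absorbed by the actinometer: 1.57e-6 / 0.317 = 4.953e-6 mol.
Φ(unknown) = 1.75e-6 / 4.953e-6 = 0.35.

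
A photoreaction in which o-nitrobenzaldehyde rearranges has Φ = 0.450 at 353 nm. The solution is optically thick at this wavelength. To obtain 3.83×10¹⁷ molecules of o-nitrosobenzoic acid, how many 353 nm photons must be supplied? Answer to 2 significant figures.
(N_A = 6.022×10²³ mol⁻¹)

8.5×10¹⁷ photons

Product: 3.83×10¹⁷ / 6.022×10²³ = 6.360×10⁻⁷ mol.
Photons that must be absorbed: 6.360×10⁻⁷ / 0.450 = 1.413×10⁻⁶ mol.
Photon count: 1.413×10⁻⁶ × 6.022×10²³ = 8.5×10¹⁷.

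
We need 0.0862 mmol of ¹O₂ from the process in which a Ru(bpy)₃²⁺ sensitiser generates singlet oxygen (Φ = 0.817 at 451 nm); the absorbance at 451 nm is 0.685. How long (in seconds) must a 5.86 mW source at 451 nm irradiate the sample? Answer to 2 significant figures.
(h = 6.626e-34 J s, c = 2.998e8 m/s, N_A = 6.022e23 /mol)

t ≈ 6000 s

Product: 0.0862 mmol = 8.62e-5 mol.
Photons that must be absorbed: 8.62e-5 / 0.817 = 1.055e-4 mol.
Fraction absorbed: 1 − 10^(−0.685) = 0.7935.
Incident photons needed: 1.055e-4 / 0.7935 = 1.330e-4 mol.
Photon energy: hc/λ = 4.405e-19 J; per mole, 2.653e5 J mol⁻¹.
Energy required: 1.330e-4 × 2.653e5 = 35.28 J.
Time: 35.28 J / 0.00586 W = 6000 s.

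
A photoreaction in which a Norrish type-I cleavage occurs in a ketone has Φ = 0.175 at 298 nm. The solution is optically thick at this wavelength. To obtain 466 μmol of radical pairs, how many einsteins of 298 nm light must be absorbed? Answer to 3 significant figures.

0.00266 einstein

Product: 466 μmol = 4.66e-4 mol.
Photons that must be absorbed: 4.66e-4 / 0.175 = 0.002663 mol.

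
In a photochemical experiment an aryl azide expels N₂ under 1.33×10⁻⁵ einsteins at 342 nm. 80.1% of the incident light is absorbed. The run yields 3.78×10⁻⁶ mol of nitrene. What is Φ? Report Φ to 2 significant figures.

Φ = 0.35

Photons absorbed: 0.801 × 1.33×10⁻⁵ = 1.065×10⁻⁵ mol.
Φ = 3.78×10⁻⁶ mol / 1.065×10⁻⁵ mol photons = 0.35.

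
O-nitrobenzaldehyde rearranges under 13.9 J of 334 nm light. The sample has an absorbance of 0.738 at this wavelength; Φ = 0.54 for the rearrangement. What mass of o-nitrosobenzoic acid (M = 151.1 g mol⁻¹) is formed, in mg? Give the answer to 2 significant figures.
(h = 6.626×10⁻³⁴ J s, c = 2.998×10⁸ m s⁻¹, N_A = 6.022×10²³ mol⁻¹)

Photon energy at 334 nm: hc/λ = (6.626×10⁻³⁴)(2.998×10⁸)/(334×10⁻⁹) = 5.948×10⁻¹⁹ J.
Photons incident: 13.9 / 5.948×10⁻¹⁹ = 2.337×10¹⁹, i.e. 2.337×10¹⁹/6.022×10²³ = 3.881×10⁻⁵ mol.
Fraction absorbed: 1 − 10^(−0.738) = 0.8172.
Photons absorbed: 0.8172 × 3.881×10⁻⁵ = 3.172×10⁻⁵ mol.
Product: Φ × n_abs = 0.54 × 3.172×10⁻⁵ = 1.713×10⁻⁵ mol.
Mass: 1.713×10⁻⁵ × 151.1 = 0.002588 g = 2.6 mg.

2.6 mg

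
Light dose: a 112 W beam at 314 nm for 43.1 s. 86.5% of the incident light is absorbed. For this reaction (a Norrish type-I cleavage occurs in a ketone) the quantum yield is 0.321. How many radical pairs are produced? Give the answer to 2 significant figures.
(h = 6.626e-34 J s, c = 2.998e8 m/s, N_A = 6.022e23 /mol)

Photon energy at 314 nm: hc/λ = (6.626e-34)(2.998e8)/(314e-9) = 6.326e-19 J.
Energy delivered: (112 W)(43.1 s) = 4827 J.
Photons incident: 4827 / 6.326e-19 = 7.630e21, i.e. 7.630e21/6.022e23 = 0.01267 mol.
Photons absorbed: 0.865 × 0.01267 = 0.01096 mol.
Product: Φ × n_abs = 0.321 × 0.01096 = 0.003518 mol.
As a count: 0.003518 × 6.022e23 = 2.1e21.

2.1e21 radical pairs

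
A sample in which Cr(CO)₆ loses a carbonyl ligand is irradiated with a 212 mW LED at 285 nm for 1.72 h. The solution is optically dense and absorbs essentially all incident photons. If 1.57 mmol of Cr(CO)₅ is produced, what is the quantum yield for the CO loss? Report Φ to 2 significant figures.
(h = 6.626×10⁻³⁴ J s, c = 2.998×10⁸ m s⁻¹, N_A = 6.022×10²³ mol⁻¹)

Product: 1.57 mmol = 0.00157 mol.
Photon energy at 285 nm: hc/λ = (6.626×10⁻³⁴)(2.998×10⁸)/(285×10⁻⁹) = 6.970×10⁻¹⁹ J.
Energy delivered: (212 mW)(6192 s) = 1313 J.
Photons incident: 1313 / 6.970×10⁻¹⁹ = 1.884×10²¹, i.e. 1.884×10²¹/6.022×10²³ = 0.003129 mol.
Φ = 0.00157 mol / 0.003129 mol photons = 0.50.

Φ = 0.50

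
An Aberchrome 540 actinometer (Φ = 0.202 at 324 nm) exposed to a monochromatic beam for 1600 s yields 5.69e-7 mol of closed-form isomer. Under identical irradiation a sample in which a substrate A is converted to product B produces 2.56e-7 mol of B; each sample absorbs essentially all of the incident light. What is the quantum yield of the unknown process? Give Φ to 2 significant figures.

Photons absorbed by the actinometer: 5.69e-7 / 0.202 = 2.817e-6 mol.
Φ(unknown) = 2.56e-7 / 2.817e-6 = 0.091.

Φ = 0.091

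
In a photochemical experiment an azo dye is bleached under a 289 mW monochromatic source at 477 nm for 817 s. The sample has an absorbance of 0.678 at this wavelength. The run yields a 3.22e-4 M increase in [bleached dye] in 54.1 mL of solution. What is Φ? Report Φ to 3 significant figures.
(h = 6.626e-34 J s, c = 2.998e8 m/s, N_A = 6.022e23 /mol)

Product: (3.22e-4 M)(0.0541 L) = 1.742e-5 mol.
Photon energy at 477 nm: hc/λ = (6.626e-34)(2.998e8)/(477e-9) = 4.165e-19 J.
Energy delivered: (289 mW)(817 s) = 236.1 J.
Photons incident: 236.1 / 4.165e-19 = 5.669e20, i.e. 5.669e20/6.022e23 = 9.414e-4 mol.
Fraction absorbed: 1 − 10^(−0.678) = 0.7901.
Photons absorbed: 0.7901 × 9.414e-4 = 7.438e-4 mol.
Φ = 1.742e-5 mol / 7.438e-4 mol photons = 0.0234.

Φ = 0.0234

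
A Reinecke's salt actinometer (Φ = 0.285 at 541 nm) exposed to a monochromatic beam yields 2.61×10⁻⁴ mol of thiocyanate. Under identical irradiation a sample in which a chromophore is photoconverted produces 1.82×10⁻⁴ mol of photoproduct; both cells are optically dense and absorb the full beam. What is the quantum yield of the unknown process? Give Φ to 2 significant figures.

Φ = 0.20

Photons absorbed by the actinometer: 2.61×10⁻⁴ / 0.285 = 9.158×10⁻⁴ mol.
Φ(unknown) = 1.82×10⁻⁴ / 9.158×10⁻⁴ = 0.20.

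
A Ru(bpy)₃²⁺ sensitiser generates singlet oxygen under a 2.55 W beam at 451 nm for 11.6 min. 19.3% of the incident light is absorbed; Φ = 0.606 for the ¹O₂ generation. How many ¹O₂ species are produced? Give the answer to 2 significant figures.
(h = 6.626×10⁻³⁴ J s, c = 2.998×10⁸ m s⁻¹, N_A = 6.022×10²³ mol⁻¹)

Photon energy at 451 nm: hc/λ = (6.626×10⁻³⁴)(2.998×10⁸)/(451×10⁻⁹) = 4.405×10⁻¹⁹ J.
Energy delivered: (2.55 W)(696 s) = 1775 J.
Photons incident: 1775 / 4.405×10⁻¹⁹ = 4.030×10²¹, i.e. 4.030×10²¹/6.022×10²³ = 0.006692 mol.
Photons absorbed: 0.193 × 0.006692 = 0.001292 mol.
Product: Φ × n_abs = 0.606 × 0.001292 = 7.830×10⁻⁴ mol.
As a count: 7.830×10⁻⁴ × 6.022×10²³ = 4.7×10²⁰.

4.7×10²⁰ species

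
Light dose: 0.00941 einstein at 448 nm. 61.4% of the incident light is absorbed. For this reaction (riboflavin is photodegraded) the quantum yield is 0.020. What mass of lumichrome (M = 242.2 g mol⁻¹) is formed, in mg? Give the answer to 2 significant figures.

28 mg

Photons absorbed: 0.614 × 0.00941 = 0.005778 mol.
Product: Φ × n_abs = 0.020 × 0.005778 = 1.156×10⁻⁴ mol.
Mass: 1.156×10⁻⁴ × 242.2 = 0.02800 g = 28 mg.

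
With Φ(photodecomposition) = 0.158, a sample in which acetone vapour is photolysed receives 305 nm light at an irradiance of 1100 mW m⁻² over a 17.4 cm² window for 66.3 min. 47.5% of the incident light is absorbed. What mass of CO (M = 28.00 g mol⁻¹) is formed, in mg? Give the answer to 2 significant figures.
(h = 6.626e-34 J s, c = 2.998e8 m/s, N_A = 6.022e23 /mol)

Photon energy at 305 nm: hc/λ = (6.626e-34)(2.998e8)/(305e-9) = 6.513e-19 J.
Energy delivered: (1100 mW m⁻²)(17.4e-4 m²)(3978 s) = 7.614 J.
Photons incident: 7.614 / 6.513e-19 = 1.169e19, i.e. 1.169e19/6.022e23 = 1.941e-5 mol.
Photons absorbed: 0.475 × 1.941e-5 = 9.220e-6 mol.
Product: Φ × n_abs = 0.158 × 9.220e-6 = 1.457e-6 mol.
Mass: 1.457e-6 × 28.00 = 4.080e-5 g = 0.041 mg.

0.041 mg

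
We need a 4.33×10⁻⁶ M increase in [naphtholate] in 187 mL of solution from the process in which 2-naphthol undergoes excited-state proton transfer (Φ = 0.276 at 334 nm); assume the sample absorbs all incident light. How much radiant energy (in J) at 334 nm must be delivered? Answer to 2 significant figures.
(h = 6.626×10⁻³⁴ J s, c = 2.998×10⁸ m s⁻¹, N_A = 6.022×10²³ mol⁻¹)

1.1 J

Product: (4.33×10⁻⁶ M)(0.187 L) = 8.097×10⁻⁷ mol.
Photons that must be absorbed: 8.097×10⁻⁷ / 0.276 = 2.934×10⁻⁶ mol.
Photon energy: hc/λ = 5.948×10⁻¹⁹ J; per mole, 3.582×10⁵ J mol⁻¹.
Energy required: 2.934×10⁻⁶ × 3.582×10⁵ = 1.1 J.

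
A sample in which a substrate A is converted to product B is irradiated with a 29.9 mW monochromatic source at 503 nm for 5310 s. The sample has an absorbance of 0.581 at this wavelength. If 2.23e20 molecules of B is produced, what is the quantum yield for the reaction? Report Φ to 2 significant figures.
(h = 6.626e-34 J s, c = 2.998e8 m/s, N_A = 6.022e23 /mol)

Φ = 0.75

Product: 2.23e20 / 6.022e23 = 3.703e-4 mol.
Photon energy at 503 nm: hc/λ = (6.626e-34)(2.998e8)/(503e-9) = 3.949e-19 J.
Energy delivered: (29.9 mW)(5310 s) = 158.8 J.
Photons incident: 158.8 / 3.949e-19 = 4.021e20, i.e. 4.021e20/6.022e23 = 6.677e-4 mol.
Fraction absorbed: 1 − 10^(−0.581) = 0.7376.
Photons absorbed: 0.7376 × 6.677e-4 = 4.925e-4 mol.
Φ = 3.703e-4 mol / 4.925e-4 mol photons = 0.75.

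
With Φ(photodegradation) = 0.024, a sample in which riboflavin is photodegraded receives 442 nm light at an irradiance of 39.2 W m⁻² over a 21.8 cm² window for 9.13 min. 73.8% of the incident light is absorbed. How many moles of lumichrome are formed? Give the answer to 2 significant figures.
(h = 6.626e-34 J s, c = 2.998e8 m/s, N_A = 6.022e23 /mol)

Photon energy at 442 nm: hc/λ = (6.626e-34)(2.998e8)/(442e-9) = 4.494e-19 J.
Energy delivered: (39.2 W m⁻²)(21.8e-4 m²)(547.8 s) = 46.81 J.
Photons incident: 46.81 / 4.494e-19 = 1.042e20, i.e. 1.042e20/6.022e23 = 1.730e-4 mol.
Photons absorbed: 0.738 × 1.730e-4 = 1.277e-4 mol.
Product: Φ × n_abs = 0.024 × 1.277e-4 = 3.065e-6 mol.

3.1e-6 mol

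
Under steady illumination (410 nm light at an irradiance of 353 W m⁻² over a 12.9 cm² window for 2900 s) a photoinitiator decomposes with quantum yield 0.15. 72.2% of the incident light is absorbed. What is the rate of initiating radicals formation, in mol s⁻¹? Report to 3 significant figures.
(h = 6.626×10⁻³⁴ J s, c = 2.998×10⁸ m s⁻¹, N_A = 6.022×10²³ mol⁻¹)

Photon energy at 410 nm: hc/λ = (6.626×10⁻³⁴)(2.998×10⁸)/(410×10⁻⁹) = 4.845×10⁻¹⁹ J.
Energy delivered: (353 W m⁻²)(12.9×10⁻⁴ m²)(2900 s) = 1321 J.
Photons incident: 1321 / 4.845×10⁻¹⁹ = 2.727×10²¹, i.e. 2.727×10²¹/6.022×10²³ = 0.004528 mol.
Photons absorbed: 0.722 × 0.004528 = 0.003269 mol.
Product formed: 0.15 × 0.003269 = 4.904×10⁻⁴ mol.
Rate: 4.904×10⁻⁴ / 2900 s = 1.69×10⁻⁷ mol s⁻¹.

1.69×10⁻⁷ mol s⁻¹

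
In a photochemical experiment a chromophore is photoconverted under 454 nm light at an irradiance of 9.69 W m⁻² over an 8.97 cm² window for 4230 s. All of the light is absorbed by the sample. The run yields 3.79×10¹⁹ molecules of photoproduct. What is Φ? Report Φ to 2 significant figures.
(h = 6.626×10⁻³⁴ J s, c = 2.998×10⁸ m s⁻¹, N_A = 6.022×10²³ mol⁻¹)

Φ = 0.45

Product: 3.79×10¹⁹ / 6.022×10²³ = 6.294×10⁻⁵ mol.
Photon energy at 454 nm: hc/λ = (6.626×10⁻³⁴)(2.998×10⁸)/(454×10⁻⁹) = 4.375×10⁻¹⁹ J.
Energy delivered: (9.69 W m⁻²)(8.97×10⁻⁴ m²)(4230 s) = 36.77 J.
Photons incident: 36.77 / 4.375×10⁻¹⁹ = 8.405×10¹⁹, i.e. 8.405×10¹⁹/6.022×10²³ = 1.396×10⁻⁴ mol.
Φ = 6.294×10⁻⁵ mol / 1.396×10⁻⁴ mol photons = 0.45.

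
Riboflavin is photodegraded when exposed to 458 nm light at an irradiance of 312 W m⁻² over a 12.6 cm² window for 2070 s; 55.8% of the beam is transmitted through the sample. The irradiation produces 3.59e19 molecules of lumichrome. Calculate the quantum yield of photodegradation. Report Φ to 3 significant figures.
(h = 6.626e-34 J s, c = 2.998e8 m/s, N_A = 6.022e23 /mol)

Product: 3.59e19 / 6.022e23 = 5.961e-5 mol.
Photon energy at 458 nm: hc/λ = (6.626e-34)(2.998e8)/(458e-9) = 4.337e-19 J.
Energy delivered: (312 W m⁻²)(12.6e-4 m²)(2070 s) = 813.8 J.
Photons incident: 813.8 / 4.337e-19 = 1.876e21, i.e. 1.876e21/6.022e23 = 0.003115 mol.
Fraction absorbed: 1 − 55.8/100 = 0.4420.
Photons absorbed: 0.4420 × 0.003115 = 0.001377 mol.
Φ = 5.961e-5 mol / 0.001377 mol photons = 0.0433.

Φ = 0.0433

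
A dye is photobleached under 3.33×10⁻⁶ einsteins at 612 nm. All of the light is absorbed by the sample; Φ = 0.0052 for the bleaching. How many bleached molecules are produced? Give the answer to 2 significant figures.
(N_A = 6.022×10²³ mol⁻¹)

Product: Φ × n_abs = 0.0052 × 3.33×10⁻⁶ = 1.732×10⁻⁸ mol.
As a count: 1.732×10⁻⁸ × 6.022×10²³ = 1.0×10¹⁶.

1.0×10¹⁶ bleached molecules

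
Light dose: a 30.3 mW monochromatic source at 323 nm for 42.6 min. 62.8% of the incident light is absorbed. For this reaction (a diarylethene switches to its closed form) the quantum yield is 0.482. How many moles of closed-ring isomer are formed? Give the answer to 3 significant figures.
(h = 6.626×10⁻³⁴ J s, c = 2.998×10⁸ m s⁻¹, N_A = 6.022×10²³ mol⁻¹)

Photon energy at 323 nm: hc/λ = (6.626×10⁻³⁴)(2.998×10⁸)/(323×10⁻⁹) = 6.150×10⁻¹⁹ J.
Energy delivered: (30.3 mW)(2556 s) = 77.45 J.
Photons incident: 77.45 / 6.150×10⁻¹⁹ = 1.259×10²⁰, i.e. 1.259×10²⁰/6.022×10²³ = 2.091×10⁻⁴ mol.
Photons absorbed: 0.628 × 2.091×10⁻⁴ = 1.313×10⁻⁴ mol.
Product: Φ × n_abs = 0.482 × 1.313×10⁻⁴ = 6.329×10⁻⁵ mol.

6.33×10⁻⁵ mol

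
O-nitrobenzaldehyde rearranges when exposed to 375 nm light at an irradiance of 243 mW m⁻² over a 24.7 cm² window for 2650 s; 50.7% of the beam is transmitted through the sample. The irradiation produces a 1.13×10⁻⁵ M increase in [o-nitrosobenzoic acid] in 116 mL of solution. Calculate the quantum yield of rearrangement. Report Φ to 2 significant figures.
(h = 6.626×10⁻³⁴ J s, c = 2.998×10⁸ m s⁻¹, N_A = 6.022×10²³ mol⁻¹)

Φ = 0.53

Product: (1.13×10⁻⁵ M)(0.116 L) = 1.311×10⁻⁶ mol.
Photon energy at 375 nm: hc/λ = (6.626×10⁻³⁴)(2.998×10⁸)/(375×10⁻⁹) = 5.297×10⁻¹⁹ J.
Energy delivered: (243 mW m⁻²)(24.7×10⁻⁴ m²)(2650 s) = 1.591 J.
Photons incident: 1.591 / 5.297×10⁻¹⁹ = 3.004×10¹⁸, i.e. 3.004×10¹⁸/6.022×10²³ = 4.988×10⁻⁶ mol.
Fraction absorbed: 1 − 50.7/100 = 0.4930.
Photons absorbed: 0.4930 × 4.988×10⁻⁶ = 2.459×10⁻⁶ mol.
Φ = 1.311×10⁻⁶ mol / 2.459×10⁻⁶ mol photons = 0.53.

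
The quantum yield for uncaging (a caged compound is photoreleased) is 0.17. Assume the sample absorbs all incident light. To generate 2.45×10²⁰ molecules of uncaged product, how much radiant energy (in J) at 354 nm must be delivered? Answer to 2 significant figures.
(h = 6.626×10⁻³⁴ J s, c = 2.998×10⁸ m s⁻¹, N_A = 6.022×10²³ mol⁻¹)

Product: 2.45×10²⁰ / 6.022×10²³ = 4.068×10⁻⁴ mol.
Photons that must be absorbed: 4.068×10⁻⁴ / 0.17 = 0.002393 mol.
Photon energy: hc/λ = 5.612×10⁻¹⁹ J; per mole, 3.380×10⁵ J mol⁻¹.
Energy required: 0.002393 × 3.380×10⁵ = 810 J.

810 J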